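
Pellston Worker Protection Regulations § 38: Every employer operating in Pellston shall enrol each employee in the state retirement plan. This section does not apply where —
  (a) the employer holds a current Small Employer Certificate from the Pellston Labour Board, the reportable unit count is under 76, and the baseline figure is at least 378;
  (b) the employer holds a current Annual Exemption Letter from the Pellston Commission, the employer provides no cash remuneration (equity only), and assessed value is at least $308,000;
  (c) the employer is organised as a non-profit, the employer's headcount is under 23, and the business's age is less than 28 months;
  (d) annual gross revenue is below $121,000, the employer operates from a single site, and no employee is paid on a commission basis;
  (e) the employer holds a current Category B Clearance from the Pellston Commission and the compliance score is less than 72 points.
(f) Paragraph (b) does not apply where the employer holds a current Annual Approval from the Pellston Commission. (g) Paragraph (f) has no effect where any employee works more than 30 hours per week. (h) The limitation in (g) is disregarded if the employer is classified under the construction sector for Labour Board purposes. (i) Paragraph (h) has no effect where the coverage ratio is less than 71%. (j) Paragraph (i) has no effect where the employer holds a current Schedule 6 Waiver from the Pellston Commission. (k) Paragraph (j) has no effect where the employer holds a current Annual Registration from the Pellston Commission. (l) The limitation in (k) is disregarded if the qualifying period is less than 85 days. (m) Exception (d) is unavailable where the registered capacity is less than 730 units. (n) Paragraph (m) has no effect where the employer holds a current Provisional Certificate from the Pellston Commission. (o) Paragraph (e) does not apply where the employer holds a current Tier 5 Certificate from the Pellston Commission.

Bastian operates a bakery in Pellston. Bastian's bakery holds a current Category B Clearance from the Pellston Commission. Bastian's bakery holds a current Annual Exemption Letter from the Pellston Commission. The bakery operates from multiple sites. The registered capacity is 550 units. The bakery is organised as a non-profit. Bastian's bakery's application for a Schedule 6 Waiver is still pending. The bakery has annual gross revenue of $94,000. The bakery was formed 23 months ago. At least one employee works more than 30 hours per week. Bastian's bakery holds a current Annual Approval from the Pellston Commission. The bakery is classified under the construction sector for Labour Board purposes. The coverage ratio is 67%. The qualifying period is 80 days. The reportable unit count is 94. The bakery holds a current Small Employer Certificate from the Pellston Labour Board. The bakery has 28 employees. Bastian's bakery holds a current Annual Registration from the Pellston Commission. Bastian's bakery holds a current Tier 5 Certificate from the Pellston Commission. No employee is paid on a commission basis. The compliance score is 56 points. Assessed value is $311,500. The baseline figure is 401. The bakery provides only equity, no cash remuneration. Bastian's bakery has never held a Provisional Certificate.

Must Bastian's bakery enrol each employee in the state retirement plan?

Exception (a) requires that the reportable unit count is under 76; but the reportable unit count is 94, not under 76, so (a) is unavailable.
Exception (b)'s conditions are all satisfied: a current Annual Exemption Letter is held; remuneration is equity-only; assessed value is $311,500, meeting the $308,000 threshold. Applying paragraphs (f)–(l): (f) operates (a current Annual Approval is held), but is overridden by (g): (g) operates against (f): at least one employee exceeds 30 hours/week. (h) operates (the bakery is classified under the construction sector), but is displaced by (i): (i) operates against (h): the coverage ratio is 67%, less than the 71% limit. (j) is inapplicable (no current Schedule 6 Waiver is held), so (i) stands. So (b) applies.
Exception (c) fails — the employer's headcount is 28, not under 23.
Exception (d) does not apply: the employer operates from multiple sites.
Exception (e)'s conditions are all satisfied: a current Category B Clearance is held; the compliance score is 56 points, less than the 72 points limit. But: (o) operates against (e): a current Tier 5 Certificate is held. So (e) is unavailable.

No — exception (b) applies; Bastian's bakery is not required to enrol each employee in the state retirement plan.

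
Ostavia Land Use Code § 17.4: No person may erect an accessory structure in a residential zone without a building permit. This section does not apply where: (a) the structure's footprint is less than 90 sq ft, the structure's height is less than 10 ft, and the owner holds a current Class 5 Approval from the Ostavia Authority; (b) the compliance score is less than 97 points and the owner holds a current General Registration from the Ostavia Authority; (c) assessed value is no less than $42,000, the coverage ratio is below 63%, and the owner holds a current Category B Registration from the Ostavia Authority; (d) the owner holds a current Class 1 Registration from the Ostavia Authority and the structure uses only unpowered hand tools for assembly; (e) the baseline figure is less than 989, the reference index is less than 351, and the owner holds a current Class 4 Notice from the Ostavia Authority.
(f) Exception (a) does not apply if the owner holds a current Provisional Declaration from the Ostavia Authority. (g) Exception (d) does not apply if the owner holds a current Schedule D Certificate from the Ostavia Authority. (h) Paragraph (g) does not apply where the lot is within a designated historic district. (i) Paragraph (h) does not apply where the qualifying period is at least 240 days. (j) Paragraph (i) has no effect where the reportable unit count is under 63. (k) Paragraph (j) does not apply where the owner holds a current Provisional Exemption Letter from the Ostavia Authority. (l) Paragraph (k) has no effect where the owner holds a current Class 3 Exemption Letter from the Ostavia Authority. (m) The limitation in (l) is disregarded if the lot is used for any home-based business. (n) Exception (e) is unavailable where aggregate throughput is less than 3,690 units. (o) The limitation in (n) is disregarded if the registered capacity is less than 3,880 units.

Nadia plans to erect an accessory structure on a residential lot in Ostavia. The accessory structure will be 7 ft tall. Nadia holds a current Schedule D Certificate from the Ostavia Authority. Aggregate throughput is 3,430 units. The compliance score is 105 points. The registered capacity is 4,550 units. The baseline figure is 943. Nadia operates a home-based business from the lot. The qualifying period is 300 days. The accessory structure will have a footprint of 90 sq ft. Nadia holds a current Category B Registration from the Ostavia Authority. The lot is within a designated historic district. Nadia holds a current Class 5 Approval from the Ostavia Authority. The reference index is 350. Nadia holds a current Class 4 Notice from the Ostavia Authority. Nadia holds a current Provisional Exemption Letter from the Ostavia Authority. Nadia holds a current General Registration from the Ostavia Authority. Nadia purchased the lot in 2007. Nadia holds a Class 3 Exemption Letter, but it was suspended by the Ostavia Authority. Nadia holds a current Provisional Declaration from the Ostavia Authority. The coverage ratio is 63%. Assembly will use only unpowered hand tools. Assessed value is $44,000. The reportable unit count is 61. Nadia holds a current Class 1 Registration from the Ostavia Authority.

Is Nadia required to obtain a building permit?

Yes — Nadia must obtain a building permit.

Exception (a) requires that the structure's footprint is less than 90 sq ft; but the structure's footprint is 90 sq ft, not less than 90 sq ft, so (a) is unavailable.
Exception (b) requires that the compliance score is less than 97 points; but the compliance score is 105 points, not less than 97 points, so (b) is unavailable.
Exception (c) fails — the coverage ratio is 63%, not below 63%.
Exception (d) is satisfied on its face — a current Class 1 Registration is held; assembly uses only hand tools. But applying paragraphs (g)–(m): (g) operates — a current Schedule D Certificate is held. (h) is triggered (the lot is in a historic district), but is displaced by (i): (i) operates against (h): the qualifying period is 300 days, meeting the 240 days threshold. (j) would limit (i) — the reportable unit count is 61, under the 63 limit — but (k) sets (j) aside: (k) operates against (j): a current Provisional Exemption Letter is held. (l) does not operate here (there is no Class 3 Exemption Letter in force), so (k) stands. So (d) is unavailable.
Exception (e) is satisfied on its face — the baseline figure is 943, less than the 989 limit; the reference index is 350, less than the 351 limit; a current Class 4 Notice is held. However, paragraphs (n)–(o) must be considered: (n) operates — aggregate throughput is 3,430 units, less than the 3,690 units limit. (o), which would lift (n), does not operate here — the registered capacity is 4,550 units, not less than 3,880 units. (e) is therefore removed.
No exception is made out. Nadia falls within the general rule.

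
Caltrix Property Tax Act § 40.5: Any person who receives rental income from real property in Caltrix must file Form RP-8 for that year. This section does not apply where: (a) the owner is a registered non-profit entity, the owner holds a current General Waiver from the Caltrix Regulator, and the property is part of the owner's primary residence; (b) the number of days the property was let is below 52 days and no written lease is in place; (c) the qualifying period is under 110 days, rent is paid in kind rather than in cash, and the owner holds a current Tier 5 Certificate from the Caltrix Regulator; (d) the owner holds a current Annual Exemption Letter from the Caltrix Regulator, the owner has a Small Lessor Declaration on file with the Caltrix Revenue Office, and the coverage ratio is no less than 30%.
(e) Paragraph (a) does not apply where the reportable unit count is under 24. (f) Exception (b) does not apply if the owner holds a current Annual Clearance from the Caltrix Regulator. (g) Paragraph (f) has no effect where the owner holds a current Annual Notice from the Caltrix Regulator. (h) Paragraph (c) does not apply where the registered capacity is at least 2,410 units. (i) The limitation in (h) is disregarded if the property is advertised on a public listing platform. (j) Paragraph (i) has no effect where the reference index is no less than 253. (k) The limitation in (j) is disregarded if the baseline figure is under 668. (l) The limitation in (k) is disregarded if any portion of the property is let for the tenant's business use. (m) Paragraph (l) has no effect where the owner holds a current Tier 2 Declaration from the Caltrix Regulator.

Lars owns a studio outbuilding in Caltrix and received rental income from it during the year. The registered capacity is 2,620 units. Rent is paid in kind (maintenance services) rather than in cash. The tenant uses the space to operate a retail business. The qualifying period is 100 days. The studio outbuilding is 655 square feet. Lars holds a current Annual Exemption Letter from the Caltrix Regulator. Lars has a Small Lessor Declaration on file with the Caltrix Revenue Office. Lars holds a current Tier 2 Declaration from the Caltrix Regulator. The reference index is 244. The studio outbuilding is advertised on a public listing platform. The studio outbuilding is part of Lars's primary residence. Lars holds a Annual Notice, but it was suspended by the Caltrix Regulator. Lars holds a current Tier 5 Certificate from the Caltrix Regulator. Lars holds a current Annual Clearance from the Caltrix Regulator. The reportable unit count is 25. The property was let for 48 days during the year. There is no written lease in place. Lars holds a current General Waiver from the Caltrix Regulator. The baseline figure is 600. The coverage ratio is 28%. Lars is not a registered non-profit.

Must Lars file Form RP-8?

No — exception (c) applies; Lars is not required to file Form RP-8.

Exception (a) does not apply: Lars is not a registered non-profit.
Exception (b): the number of days the property was let is 48 days, below the 52 days limit; there is no written lease — every condition holds. However, paragraphs (f)–(g) must be considered: (f) operates against (b): a current Annual Clearance is held. (g), which would lift (f), is not triggered — the Annual Notice is not current. Exception (b) does not apply.
All of (c)'s requirements are met (the qualifying period is 100 days, under the 110 days limit; rent is paid in kind; a current Tier 5 Certificate is held). As to paragraphs (h)–(m): (h) would limit (c) — the registered capacity is 2,620 units, meeting the 2,410 units threshold — but (i) sets (h) aside: (i) is engaged — the property is publicly advertised. (j) does not operate here (the reference index is 244, short of 253), so (i) stands. Exception (c) stands.
Exception (d) does not apply: the coverage ratio is 28%, short of 30%.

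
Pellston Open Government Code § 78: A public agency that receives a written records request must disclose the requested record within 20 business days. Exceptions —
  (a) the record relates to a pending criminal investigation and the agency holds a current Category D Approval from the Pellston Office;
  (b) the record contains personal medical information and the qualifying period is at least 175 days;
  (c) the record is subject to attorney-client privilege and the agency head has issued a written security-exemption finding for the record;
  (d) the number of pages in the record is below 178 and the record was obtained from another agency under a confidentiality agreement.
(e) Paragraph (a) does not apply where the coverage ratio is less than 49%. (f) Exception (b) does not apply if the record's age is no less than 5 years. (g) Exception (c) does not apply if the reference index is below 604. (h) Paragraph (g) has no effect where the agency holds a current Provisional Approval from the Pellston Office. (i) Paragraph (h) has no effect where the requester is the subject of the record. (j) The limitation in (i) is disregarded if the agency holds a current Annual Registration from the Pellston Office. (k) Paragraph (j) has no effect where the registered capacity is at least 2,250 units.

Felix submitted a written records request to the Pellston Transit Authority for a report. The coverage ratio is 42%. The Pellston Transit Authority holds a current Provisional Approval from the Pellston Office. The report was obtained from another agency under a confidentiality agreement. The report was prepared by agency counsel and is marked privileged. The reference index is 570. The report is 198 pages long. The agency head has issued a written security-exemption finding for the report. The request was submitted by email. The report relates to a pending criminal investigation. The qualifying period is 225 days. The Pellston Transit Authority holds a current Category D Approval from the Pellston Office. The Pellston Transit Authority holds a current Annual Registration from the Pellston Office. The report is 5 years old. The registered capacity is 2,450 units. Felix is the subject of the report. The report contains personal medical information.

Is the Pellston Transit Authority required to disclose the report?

Yes — the Pellston Transit Authority must disclose the report.

Exception (a)'s conditions are all satisfied: the report relates to a pending investigation; a current Category D Approval is held. But: (e) operates against (a): the coverage ratio is 42%, less than the 49% limit. So (a) is unavailable.
Exception (b): the report contains personal medical information; the qualifying period is 225 days, meeting the 175 days threshold — every condition holds. Turning to paragraph (f): (f) operates against (b): the record's age is 5 years, meeting the 5 years threshold. (b) is therefore removed.
Exception (c) is satisfied on its face — the report is privileged; a written security-exemption finding has been issued. But applying paragraphs (g)–(k): (g) is engaged — the reference index is 570, below the 604 limit. (h) is engaged (a current Provisional Approval is held), but is itself disapplied by (i): (i) applies — Felix is the subject of the report. (j) is engaged (a current Annual Registration is held), but yields to (k): (k) operates — the registered capacity is 2,450 units, meeting the 2,250 units threshold. So (c) is unavailable.
Exception (d) does not apply: the number of pages in the record is 198, not below 178.
None of the exceptions is available; § 78 applies in full.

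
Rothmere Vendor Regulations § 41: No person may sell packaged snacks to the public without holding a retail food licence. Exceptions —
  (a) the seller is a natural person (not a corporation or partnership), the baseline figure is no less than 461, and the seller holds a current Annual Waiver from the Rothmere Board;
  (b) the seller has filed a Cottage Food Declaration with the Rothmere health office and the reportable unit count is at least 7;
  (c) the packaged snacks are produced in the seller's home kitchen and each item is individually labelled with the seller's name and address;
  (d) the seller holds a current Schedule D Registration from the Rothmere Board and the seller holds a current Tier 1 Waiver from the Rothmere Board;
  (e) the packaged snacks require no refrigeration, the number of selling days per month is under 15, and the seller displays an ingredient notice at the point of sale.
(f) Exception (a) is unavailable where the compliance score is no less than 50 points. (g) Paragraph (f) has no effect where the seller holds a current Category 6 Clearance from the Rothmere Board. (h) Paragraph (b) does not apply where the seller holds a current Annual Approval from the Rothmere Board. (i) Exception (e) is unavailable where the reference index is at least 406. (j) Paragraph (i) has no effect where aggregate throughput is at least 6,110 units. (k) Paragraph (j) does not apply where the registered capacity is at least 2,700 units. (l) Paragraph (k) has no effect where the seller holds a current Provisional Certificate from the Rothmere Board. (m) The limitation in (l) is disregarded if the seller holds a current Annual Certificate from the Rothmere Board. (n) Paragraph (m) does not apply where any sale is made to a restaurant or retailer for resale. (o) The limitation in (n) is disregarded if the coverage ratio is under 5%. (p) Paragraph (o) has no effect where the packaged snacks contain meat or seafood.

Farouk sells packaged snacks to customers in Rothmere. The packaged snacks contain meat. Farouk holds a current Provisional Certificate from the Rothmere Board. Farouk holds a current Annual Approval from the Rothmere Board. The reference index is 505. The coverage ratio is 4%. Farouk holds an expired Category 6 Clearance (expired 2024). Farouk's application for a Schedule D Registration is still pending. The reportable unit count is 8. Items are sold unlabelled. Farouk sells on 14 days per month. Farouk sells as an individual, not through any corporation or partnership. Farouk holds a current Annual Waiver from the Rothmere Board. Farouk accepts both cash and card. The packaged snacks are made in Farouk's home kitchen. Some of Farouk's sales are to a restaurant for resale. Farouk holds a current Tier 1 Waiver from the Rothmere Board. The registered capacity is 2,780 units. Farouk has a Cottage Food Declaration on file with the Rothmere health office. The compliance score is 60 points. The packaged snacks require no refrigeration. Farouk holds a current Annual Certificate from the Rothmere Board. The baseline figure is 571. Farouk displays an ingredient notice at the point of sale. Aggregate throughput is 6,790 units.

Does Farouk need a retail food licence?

Exception (a) is satisfied on its face — the seller is a natural person; the baseline figure is 571, meeting the 461 threshold; a current Annual Waiver is held. Turning to paragraphs (f)–(g): (f) is triggered — the compliance score is 60 points, meeting the 50 points threshold. (g), which would lift (f), is not engaged — no current Category 6 Clearance is held. So (a) is unavailable.
Exception (b): a Cottage Food Declaration is on file; the reportable unit count is 8, meeting the 7 threshold — every condition holds. However, paragraph (h) must be considered: (h) is triggered — a current Annual Approval is held. Exception (b) does not apply.
Exception (c) fails — items are sold unlabelled.
Exception (d) fails — the Schedule D Registration is not current.
Exception (e): the packaged snacks are shelf-stable; the number of selling days per month is 14, under the 15 limit; an ingredient notice is displayed — every condition holds. Considering the limiting provisions: (i) would limit (e) — the reference index is 505, meeting the 406 threshold — but (j) sets (i) aside: (j) applies — aggregate throughput is 6,790 units, meeting the 6,110 units threshold. (k) would limit (j) — the registered capacity is 2,780 units, meeting the 2,700 units threshold — but (l) sets (k) aside: (l) operates against (k): a current Provisional Certificate is held. (m) applies (a current Annual Certificate is held), but is set aside by (n): (n) operates against (m): some sales are to a restaurant for resale. (o) operates (the coverage ratio is 4%, under the 5% limit), but is set aside by (p): (p) operates — the packaged snacks contain meat. So (e) applies.

No — exception (e) applies; Farouk is not required to hold a retail food licence.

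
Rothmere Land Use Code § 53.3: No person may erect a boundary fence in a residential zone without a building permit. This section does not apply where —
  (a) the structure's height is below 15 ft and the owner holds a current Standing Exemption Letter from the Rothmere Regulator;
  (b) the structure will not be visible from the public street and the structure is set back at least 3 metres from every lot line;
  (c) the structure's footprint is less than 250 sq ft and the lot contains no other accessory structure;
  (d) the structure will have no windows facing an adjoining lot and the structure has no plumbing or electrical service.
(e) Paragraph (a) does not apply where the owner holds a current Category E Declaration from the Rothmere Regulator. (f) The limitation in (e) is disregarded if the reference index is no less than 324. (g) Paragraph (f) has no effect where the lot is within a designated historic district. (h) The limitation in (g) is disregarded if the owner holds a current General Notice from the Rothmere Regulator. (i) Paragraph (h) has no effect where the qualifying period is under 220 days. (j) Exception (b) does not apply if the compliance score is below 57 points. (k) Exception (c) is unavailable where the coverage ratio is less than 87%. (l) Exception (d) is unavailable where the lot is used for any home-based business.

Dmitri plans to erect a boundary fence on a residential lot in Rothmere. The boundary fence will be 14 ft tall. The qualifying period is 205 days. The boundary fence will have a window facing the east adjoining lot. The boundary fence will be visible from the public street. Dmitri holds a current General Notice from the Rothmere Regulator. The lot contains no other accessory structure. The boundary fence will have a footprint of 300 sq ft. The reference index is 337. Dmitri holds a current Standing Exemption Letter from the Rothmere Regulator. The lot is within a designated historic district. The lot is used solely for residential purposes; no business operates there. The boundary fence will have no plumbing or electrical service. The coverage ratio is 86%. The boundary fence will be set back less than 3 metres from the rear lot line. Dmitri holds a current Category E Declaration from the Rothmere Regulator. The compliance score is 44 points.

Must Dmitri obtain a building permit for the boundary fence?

Yes — Dmitri must obtain a building permit.

Exception (a) is satisfied on its face — the structure's height is 14 ft, below the 15 ft limit; a current Standing Exemption Letter is held. But: (e) operates — a current Category E Declaration is held. (f) would limit (e) — the reference index is 337, meeting the 324 threshold — but (g) sets (f) aside: (g) operates against (f): the lot is in a historic district. (h) would limit (g) — a current General Notice is held — but (i) sets (h) aside: (i) applies — the qualifying period is 205 days, under the 220 days limit. (a) is therefore removed.
Exception (b) requires that the structure will not be visible from the public street; but the structure will be visible from the street, so (b) is unavailable.
Exception (c) does not apply: the structure's footprint is 300 sq ft, not less than 250 sq ft.
Exception (d) does not apply: a window faces an adjoining lot.
Every exception is unavailable, so the rule governs.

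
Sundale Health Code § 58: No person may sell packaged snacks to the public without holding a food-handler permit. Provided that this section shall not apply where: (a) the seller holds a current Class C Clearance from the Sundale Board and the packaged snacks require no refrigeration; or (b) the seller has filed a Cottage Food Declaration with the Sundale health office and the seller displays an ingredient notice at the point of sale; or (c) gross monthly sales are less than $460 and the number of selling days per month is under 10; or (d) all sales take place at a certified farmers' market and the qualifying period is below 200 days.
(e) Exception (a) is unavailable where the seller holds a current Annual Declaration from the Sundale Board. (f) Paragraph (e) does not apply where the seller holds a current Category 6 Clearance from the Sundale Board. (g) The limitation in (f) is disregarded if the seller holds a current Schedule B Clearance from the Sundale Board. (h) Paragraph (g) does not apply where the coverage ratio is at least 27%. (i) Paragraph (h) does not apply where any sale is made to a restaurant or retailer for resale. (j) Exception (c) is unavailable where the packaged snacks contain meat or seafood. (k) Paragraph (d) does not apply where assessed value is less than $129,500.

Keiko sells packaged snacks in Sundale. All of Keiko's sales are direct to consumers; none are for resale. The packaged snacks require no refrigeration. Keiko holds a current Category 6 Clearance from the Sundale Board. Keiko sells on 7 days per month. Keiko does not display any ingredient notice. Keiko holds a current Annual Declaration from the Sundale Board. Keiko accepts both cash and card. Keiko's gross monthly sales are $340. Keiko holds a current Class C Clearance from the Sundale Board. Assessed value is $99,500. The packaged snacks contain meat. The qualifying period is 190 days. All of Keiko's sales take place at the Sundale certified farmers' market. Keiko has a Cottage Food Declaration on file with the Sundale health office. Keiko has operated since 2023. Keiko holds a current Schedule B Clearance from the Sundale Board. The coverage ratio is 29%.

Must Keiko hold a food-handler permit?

No — exception (a) applies; Keiko is not required to hold a food-handler permit.

Exception (a) is satisfied on its face — a current Class C Clearance is held; the packaged snacks are shelf-stable. Under paragraphs (e)–(i): (e) is engaged (a current Annual Declaration is held), but is overridden by (f): (f) operates against (e): a current Category 6 Clearance is held. (g) would limit (f) — a current Schedule B Clearance is held — but (h) sets (g) aside: (h) applies — the coverage ratio is 29%, meeting the 27% threshold. (i), which would lift (h), is inapplicable — no sales are for resale. (a) remains available.
Exception (b) fails — no ingredient notice is displayed.
Exception (c)'s conditions are all satisfied: gross monthly sales are $340, less than the $460 limit; the number of selling days per month is 7, under the 10 limit. But applying paragraph (j): (j) operates — the packaged snacks contain meat. So (c) is unavailable.
Exception (d)'s conditions are all satisfied: all sales are at a certified farmers' market; the qualifying period is 190 days, below the 200 days limit. But: (k) is engaged — assessed value is $99,500, less than the $129,500 limit. Exception (d) does not apply.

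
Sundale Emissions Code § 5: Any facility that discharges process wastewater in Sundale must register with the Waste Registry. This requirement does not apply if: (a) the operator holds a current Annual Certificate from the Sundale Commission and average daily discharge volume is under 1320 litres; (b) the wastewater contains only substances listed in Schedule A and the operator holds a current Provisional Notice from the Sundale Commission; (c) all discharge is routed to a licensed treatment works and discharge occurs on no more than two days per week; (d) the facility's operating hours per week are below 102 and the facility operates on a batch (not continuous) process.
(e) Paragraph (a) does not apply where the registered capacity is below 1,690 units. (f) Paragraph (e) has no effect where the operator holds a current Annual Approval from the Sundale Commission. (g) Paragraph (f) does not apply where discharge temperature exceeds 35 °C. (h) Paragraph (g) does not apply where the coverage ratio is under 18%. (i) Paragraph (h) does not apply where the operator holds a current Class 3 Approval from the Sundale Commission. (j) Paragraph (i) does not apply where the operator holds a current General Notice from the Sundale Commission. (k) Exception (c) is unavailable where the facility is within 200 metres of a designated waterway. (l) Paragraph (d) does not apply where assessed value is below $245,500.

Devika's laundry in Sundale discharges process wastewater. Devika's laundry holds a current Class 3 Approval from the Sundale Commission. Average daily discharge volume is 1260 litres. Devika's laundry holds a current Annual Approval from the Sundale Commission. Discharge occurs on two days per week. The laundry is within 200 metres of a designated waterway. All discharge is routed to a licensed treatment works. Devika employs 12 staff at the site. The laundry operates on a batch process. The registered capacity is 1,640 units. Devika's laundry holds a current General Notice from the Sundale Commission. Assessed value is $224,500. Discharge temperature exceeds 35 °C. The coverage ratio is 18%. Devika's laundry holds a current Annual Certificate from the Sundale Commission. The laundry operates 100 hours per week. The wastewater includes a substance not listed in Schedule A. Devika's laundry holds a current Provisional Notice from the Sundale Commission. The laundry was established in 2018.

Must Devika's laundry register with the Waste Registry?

Yes — Devika's laundry must register with the Waste Registry.

Exception (a): a current Annual Certificate is held; average daily discharge volume is 1260 litres, under the 1320 litres limit — every condition holds. Turning to paragraphs (e)–(j): (e) operates against (a): the registered capacity is 1,640 units, below the 1,690 units limit. (f) would limit (e) — a current Annual Approval is held — but (g) sets (f) aside: (g) operates against (f): discharge temperature exceeds 35 °C. (h) is not engaged (the coverage ratio is 18%, not under 18%), so (g) stands. So (a) is unavailable.
Exception (b) requires that the wastewater contains only substances listed in Schedule A; but the wastewater includes a non-Schedule-A substance, so (b) is unavailable.
Exception (c) is satisfied on its face — discharge is routed to a licensed treatment works; discharge occurs on no more than two days per week. But: (k) operates against (c): the laundry is within 200 m of a designated waterway. Exception (c) does not apply.
All of (d)'s requirements are met (the facility's operating hours per week are 100, below the 102 limit; the facility operates on a batch process). Turning to paragraph (l): (l) operates against (d): assessed value is $224,500, below the $245,500 limit. (d) is therefore removed.
No exception is made out. Devika's laundry falls within the general rule.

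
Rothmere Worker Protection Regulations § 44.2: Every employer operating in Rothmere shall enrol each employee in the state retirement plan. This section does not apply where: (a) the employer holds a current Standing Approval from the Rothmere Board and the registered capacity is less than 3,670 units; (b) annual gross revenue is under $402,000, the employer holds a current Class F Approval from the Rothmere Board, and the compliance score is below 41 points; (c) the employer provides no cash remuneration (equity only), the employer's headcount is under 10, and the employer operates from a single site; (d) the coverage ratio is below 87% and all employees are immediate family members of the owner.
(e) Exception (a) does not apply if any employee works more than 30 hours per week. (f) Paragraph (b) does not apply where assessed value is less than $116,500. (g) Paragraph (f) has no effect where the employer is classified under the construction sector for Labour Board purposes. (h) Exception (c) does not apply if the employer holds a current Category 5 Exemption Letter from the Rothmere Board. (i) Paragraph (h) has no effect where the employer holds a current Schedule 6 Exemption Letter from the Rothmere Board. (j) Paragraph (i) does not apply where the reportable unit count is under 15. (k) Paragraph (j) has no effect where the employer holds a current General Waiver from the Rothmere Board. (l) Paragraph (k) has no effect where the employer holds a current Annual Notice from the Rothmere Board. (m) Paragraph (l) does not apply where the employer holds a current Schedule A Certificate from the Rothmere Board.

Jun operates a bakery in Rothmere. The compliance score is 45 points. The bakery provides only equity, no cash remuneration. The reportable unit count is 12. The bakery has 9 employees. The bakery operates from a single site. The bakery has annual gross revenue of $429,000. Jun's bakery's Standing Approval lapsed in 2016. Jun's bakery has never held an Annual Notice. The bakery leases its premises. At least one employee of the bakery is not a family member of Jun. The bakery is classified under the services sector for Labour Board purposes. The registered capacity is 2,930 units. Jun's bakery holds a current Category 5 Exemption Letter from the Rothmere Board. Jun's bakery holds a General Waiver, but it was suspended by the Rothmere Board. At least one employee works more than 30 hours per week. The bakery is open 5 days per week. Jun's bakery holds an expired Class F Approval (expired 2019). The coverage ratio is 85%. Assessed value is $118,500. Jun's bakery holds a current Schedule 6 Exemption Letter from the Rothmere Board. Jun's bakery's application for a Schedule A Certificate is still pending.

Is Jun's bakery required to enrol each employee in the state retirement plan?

Exception (a) requires that the employer holds a current Standing Approval from the Rothmere Board; but the Standing Approval is not current, so (a) is unavailable.
Exception (b) requires that annual gross revenue is under $402,000; but annual gross revenue is $429,000, not under $402,000, so (b) is unavailable.
Exception (c): remuneration is equity-only; the employer's headcount is 9, under the 10 limit; the employer operates from a single site — every condition holds. But applying paragraphs (h)–(m): (h) operates — a current Category 5 Exemption Letter is held. (i) operates (a current Schedule 6 Exemption Letter is held), but is overridden by (j): (j) operates against (i): the reportable unit count is 12, under the 15 limit. (k) does not operate here (the General Waiver is not current), so (j) stands. Exception (c) does not apply.
Exception (d) fails — at least one employee is not a family member.
Every exception is unavailable, so the rule governs.

Yes — Jun's bakery must enrol each employee in the state retirement plan.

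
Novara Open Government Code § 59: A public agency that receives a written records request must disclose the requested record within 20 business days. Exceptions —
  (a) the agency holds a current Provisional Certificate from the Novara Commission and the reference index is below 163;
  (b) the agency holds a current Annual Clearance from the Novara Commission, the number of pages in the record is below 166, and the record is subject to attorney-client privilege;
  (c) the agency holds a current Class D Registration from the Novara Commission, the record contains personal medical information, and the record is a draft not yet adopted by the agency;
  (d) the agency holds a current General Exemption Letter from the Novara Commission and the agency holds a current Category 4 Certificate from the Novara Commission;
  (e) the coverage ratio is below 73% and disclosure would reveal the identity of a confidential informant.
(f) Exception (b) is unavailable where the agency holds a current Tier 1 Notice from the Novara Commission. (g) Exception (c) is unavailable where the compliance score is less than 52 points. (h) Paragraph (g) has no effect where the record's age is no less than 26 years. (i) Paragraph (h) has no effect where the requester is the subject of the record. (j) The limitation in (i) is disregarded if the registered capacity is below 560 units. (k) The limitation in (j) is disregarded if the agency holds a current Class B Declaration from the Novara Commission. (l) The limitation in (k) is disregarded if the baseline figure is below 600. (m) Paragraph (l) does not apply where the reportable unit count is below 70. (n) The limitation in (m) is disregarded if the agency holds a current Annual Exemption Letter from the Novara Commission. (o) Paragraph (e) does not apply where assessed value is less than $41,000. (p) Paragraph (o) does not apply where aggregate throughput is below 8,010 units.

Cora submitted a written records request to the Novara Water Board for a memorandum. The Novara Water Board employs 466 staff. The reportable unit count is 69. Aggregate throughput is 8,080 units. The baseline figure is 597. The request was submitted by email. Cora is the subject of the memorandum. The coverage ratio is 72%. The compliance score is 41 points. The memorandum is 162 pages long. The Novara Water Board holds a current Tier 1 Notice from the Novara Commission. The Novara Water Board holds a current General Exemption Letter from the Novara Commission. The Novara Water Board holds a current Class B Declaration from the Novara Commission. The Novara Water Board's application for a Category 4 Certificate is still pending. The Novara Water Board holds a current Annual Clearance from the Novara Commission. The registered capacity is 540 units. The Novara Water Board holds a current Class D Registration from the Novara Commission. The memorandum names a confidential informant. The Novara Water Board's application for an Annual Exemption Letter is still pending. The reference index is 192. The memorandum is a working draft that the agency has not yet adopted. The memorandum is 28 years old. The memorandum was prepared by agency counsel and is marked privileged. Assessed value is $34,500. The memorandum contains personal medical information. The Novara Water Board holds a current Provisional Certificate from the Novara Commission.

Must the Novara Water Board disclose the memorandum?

Yes — the Novara Water Board must disclose the memorandum.

Exception (a) requires that the reference index is below 163; but the reference index is 192, not below 163, so (a) is unavailable.
Exception (b) is satisfied on its face — a current Annual Clearance is held; the number of pages in the record is 162, below the 166 limit; the memorandum is privileged. But: (f) is engaged — a current Tier 1 Notice is held. (b) is therefore removed.
Exception (c): a current Class D Registration is held; the memorandum contains personal medical information; the memorandum is an unadopted draft — every condition holds. But applying paragraphs (g)–(n): (g) operates against (c): the compliance score is 41 points, less than the 52 points limit. (h) is triggered (the record's age is 28 years, meeting the 26 years threshold), but yields to (i): (i) applies — Cora is the subject of the memorandum. (j) would limit (i) — the registered capacity is 540 units, below the 560 units limit — but (k) sets (j) aside: (k) is engaged — a current Class B Declaration is held. (l) would limit (k) — the baseline figure is 597, below the 600 limit — but (m) sets (l) aside: (m) operates against (l): the reportable unit count is 69, below the 70 limit. (n) is not engaged (the Annual Exemption Letter is not current), so (m) stands. (c) is therefore removed.
Exception (d) requires that the agency holds a current Category 4 Certificate from the Novara Commission; but no current Category 4 Certificate is held, so (d) is unavailable.
Exception (e)'s conditions are all satisfied: the coverage ratio is 72%, below the 73% limit; the memorandum names a confidential informant. But applying paragraphs (o)–(p): (o) is engaged — assessed value is $34,500, less than the $41,000 limit. (p) is not triggered (aggregate throughput is 8,080 units, not below 8,010 units), so (o) stands. Exception (e) does not apply.
Every exception is unavailable, so the rule governs.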